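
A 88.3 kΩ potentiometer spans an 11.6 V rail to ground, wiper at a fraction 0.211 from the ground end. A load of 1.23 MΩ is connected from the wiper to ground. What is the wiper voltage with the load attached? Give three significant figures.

The wiper splits the pot into (1−α)R = 69.67 kΩ above and αR = 18.63 kΩ below.
Lower section ‖ load = 18.35 kΩ.
V_wiper = 11.6 × 18.35/(69.67 + 18.35) = 2.42 V.

V ≈ 2.42 V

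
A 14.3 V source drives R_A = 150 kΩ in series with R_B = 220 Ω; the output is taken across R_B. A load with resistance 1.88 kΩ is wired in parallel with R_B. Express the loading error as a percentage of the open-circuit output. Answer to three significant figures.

The divider's output (Thévenin) resistance is R_A‖R_B = 219.7 Ω.
Fractional drop under load = R_th/(R_th + R_L) = 219.7 / (219.7 + 1880) = 0.1046.
So the output falls by 10.5 %.

10.5 %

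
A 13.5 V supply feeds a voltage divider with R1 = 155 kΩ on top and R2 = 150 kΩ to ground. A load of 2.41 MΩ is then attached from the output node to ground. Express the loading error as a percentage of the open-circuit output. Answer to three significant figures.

3.07 %

The divider's output (Thévenin) resistance is R1‖R2 = 76.23 kΩ.
Fractional drop under load = R_th/(R_th + R_L) = 76.23 / (76.23 + 2410) = 0.03066.
So the output falls by 3.07 %.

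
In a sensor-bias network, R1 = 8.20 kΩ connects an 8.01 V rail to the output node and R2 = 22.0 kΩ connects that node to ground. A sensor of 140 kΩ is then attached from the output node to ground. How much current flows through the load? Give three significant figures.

I_L ≈ 0.0400 mA

R2‖R_L = 19.01 kΩ; V_out = 8.01 × 19.01/27.21 = 5.596 V.
I_L = V_out / R_L = 5.596 / 140 kΩ = 0.0400 mA.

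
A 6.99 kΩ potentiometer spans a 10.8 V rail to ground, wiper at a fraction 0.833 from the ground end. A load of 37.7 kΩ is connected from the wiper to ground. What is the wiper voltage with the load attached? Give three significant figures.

V ≈ 8.77 V

The wiper splits the pot into (1−α)R = 1.167 kΩ above and αR = 5.823 kΩ below.
Lower section ‖ load = 5.044 kΩ.
V_wiper = 10.8 × 5.044/(1.167 + 5.044) = 8.77 V.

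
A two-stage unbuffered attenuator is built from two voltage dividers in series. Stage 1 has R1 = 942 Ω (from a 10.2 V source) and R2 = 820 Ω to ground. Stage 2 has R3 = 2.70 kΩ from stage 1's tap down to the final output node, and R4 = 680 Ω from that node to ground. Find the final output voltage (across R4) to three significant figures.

V_out ≈ 0.845 V

Stage 2 presents R3+R4 = 3380 Ω as a load on stage 1's tap.
Stage 1's lower leg becomes R2‖(R3+R4) = 659.9 Ω, so V_mid = 10.2 × 659.9/1602 = 4.202 V.
Stage 2 is itself unloaded: V_out = V_mid × R4/(R3+R4) = 4.202 × 680/3380 = 0.845 V.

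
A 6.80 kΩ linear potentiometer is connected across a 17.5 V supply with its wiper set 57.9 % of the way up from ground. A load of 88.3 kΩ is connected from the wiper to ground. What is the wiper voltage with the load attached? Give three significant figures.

V ≈ 9.95 V

The wiper splits the pot into (1−α)R = 2.863 kΩ above and αR = 3.937 kΩ below.
Lower section ‖ load = 3.769 kΩ.
V_wiper = 17.5 × 3.769/(2.863 + 3.769) = 9.95 V.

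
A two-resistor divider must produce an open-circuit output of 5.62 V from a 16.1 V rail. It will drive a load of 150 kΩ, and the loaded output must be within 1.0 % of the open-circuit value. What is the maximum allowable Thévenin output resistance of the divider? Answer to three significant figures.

R_th ≤ 1.52 kΩ

Loading drop = R_th/(R_th + R_L) ≤ 0.0100, so R_th ≤ R_L · ε/(1−ε) = 150 kΩ × 0.0100/0.9900 = 1.52 kΩ.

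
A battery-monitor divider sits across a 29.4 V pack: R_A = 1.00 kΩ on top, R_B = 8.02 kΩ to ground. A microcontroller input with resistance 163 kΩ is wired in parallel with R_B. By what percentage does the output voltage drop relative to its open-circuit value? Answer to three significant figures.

The divider's output (Thévenin) resistance is R_A‖R_B = 0.8891 kΩ.
Fractional drop under load = R_th/(R_th + R_L) = 0.8891 / (0.8891 + 163) = 0.005425.
So the output falls by 0.543 %.

0.543 %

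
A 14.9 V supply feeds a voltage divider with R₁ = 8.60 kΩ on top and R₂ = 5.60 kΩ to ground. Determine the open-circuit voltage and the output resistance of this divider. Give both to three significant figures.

V_th is the open-circuit tap voltage: 14.9 × 5.60/(8.60 + 5.60) = 5.88 V.
With the supply zeroed, R₁ and R₂ appear in parallel from the tap: R_th = R₁‖R₂ = (8.60 × 5.60)/14.20 = 3.39 kΩ.

V_th = 5.88 V, R_th = 3.39 kΩ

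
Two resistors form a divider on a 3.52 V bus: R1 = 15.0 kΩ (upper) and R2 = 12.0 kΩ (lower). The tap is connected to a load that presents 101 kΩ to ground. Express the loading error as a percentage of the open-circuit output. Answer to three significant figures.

6.19 %

The divider's output (Thévenin) resistance is R1‖R2 = 6.667 kΩ.
Fractional drop under load = R_th/(R_th + R_L) = 6.667 / (6.667 + 101) = 0.06192.
So the output falls by 6.19 %.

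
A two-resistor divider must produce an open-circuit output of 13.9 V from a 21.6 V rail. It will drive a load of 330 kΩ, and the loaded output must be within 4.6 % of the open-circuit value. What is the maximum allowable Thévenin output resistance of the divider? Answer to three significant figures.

R_th ≤ 15.9 kΩ

Loading drop = R_th/(R_th + R_L) ≤ 0.0460, so R_th ≤ R_L · ε/(1−ε) = 330 kΩ × 0.0460/0.9540 = 15.9 kΩ.
(Any R1, R2 with R2/(R1+R2) = 0.644 and R1‖R2 ≤ 15.9 kΩ will meet the spec.)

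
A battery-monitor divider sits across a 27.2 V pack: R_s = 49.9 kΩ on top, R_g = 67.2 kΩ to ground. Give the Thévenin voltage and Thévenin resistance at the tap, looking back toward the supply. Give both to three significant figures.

V_th = 15.6 V, R_th = 28.6 kΩ

V_th is the open-circuit tap voltage: 27.2 × 67.2/(49.9 + 67.2) = 15.6 V.
With the supply zeroed, R_s and R_g appear in parallel from the tap: R_th = R_s‖R_g = (49.9 × 67.2)/117.1 = 28.6 kΩ.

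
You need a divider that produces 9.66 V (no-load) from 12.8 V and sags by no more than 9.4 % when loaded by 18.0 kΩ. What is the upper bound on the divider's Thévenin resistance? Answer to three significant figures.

R_th ≤ 1.87 kΩ

Loading drop = R_th/(R_th + R_L) ≤ 0.0940, so R_th ≤ R_L · ε/(1−ε) = 18.0 kΩ × 0.0940/0.9060 = 1.87 kΩ.
(Any R1, R2 with R2/(R1+R2) = 0.755 and R1‖R2 ≤ 1.87 kΩ will meet the spec.)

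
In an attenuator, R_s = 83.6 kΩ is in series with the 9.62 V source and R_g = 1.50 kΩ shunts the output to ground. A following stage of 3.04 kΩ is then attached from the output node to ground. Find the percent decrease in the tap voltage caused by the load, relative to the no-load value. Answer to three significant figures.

Unloaded V = 9.62 × 1.50/85.10 = 0.1696 V.
Loaded: R_g‖R_L = 1.004 kΩ, giving V = 9.62 × 1.004/84.60 = 0.1142 V.
Drop = (0.1696 − 0.1142) / 0.1696 = 32.6 %.

32.6 %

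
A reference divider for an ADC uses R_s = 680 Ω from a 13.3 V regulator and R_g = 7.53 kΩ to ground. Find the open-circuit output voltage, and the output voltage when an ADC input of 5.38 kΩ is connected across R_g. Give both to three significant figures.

Unloaded: 12.2 V; loaded: 10.9 V

Open-circuit: V = 13.3 × 7530/(680 + 7530) = 12.2 V.
With the load, R_g becomes R_g‖R_L = 3138 Ω, so V = 13.3 × 3138/3818 = 10.9 V.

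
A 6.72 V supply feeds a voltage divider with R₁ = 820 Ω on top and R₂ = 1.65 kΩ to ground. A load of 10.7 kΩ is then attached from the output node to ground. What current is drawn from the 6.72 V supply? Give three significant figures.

I ≈ 2.99 mA

R₂‖R_L = 1430 Ω, so the source sees R₁ + R₂‖R_L = 2250 Ω.
I = 6.72 V / 2250 Ω = 2.99 mA.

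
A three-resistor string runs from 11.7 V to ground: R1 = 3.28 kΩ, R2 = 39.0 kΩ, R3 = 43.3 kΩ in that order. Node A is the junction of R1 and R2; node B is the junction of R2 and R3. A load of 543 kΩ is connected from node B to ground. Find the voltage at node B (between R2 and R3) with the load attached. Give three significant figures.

V ≈ 5.70 V

At node B, R3 is in parallel with the load: R3‖R_L = 40.10 kΩ.
Below node A the resistance is R2 + (R3‖R_L) = 79.10 kΩ, so V_A = 11.7 × 79.10/82.38 = 11.23 V.
Then V_B = V_A × (R3‖R_L)/(R2 + R3‖R_L) = 11.23 × 40.10/79.10 = 5.70 V.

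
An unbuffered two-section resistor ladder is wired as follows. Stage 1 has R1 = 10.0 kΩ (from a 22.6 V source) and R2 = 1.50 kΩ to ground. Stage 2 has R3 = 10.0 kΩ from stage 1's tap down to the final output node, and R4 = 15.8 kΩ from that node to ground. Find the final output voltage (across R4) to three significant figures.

Stage 2 presents R3+R4 = 25.80 kΩ as a load on stage 1's tap.
Stage 1's lower leg becomes R2‖(R3+R4) = 1.418 kΩ, so V_mid = 22.6 × 1.418/11.42 = 2.806 V.
Stage 2 is itself unloaded: V_out = V_mid × R4/(R3+R4) = 2.806 × 15.8/25.80 = 1.72 V.

V_out ≈ 1.72 V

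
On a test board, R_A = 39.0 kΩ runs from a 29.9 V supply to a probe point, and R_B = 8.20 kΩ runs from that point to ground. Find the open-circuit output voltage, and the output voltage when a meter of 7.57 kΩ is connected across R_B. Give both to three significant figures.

Open-circuit: V = 29.9 × 8.20/(39.0 + 8.20) = 5.19 V.
With the load, R_B becomes R_B‖R_L = 3.936 kΩ, so V = 29.9 × 3.936/42.94 = 2.74 V.

Unloaded: 5.19 V; loaded: 2.74 V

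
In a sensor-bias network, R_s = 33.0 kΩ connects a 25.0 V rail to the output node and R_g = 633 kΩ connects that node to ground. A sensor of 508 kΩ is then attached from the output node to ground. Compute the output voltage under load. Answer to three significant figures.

V_out ≈ 22.4 V

The load sits in parallel with R_g: R_g‖R_L = (633 × 508) / (633 + 508) = 281.8 kΩ.
V_out = 25.0 × 281.8 / (33.0 + 281.8) = 25.0 × 281.8/314.8 = 22.4 V.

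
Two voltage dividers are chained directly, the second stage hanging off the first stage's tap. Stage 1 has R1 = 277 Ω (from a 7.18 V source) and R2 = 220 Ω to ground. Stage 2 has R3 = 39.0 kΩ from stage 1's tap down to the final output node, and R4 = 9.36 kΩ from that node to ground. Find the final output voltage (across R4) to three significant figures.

V_out ≈ 0.614 V

Stage 2 presents R3+R4 = 48360 Ω as a load on stage 1's tap.
Stage 1's lower leg becomes R2‖(R3+R4) = 219.0 Ω, so V_mid = 7.18 × 219.0/496.0 = 3.170 V.
Stage 2 is itself unloaded: V_out = V_mid × R4/(R3+R4) = 3.170 × 9360/48360 = 0.614 V.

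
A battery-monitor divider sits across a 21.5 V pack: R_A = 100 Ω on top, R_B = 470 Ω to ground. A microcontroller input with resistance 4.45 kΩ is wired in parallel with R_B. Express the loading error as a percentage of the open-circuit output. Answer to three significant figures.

1.82 %

The divider's output (Thévenin) resistance is R_A‖R_B = 82.46 Ω.
Fractional drop under load = R_th/(R_th + R_L) = 82.46 / (82.46 + 4450) = 0.01819.
So the output falls by 1.82 %.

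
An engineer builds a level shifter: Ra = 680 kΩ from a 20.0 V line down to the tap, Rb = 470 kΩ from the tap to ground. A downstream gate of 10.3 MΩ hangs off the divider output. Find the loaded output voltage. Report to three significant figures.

The load sits in parallel with Rb: Rb‖R_L = (470 × 10300) / (470 + 10300) = 449.5 kΩ.
V_out = 20.0 × 449.5 / (680 + 449.5) = 20.0 × 449.5/1129 = 7.96 V.

V_out ≈ 7.96 V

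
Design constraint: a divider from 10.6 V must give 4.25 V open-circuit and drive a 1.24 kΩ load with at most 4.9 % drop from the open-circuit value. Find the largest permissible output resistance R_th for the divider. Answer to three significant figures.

Loading drop = R_th/(R_th + R_L) ≤ 0.0490, so R_th ≤ R_L · ε/(1−ε) = 1.24 kΩ × 0.0490/0.9510 = 63.9 Ω.
(Any R1, R2 with R2/(R1+R2) = 0.401 and R1‖R2 ≤ 63.9 Ω will meet the spec.)

R_th ≤ 63.9 Ω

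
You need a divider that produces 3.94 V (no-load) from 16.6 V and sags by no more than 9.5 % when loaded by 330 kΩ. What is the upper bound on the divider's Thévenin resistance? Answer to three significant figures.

Loading drop = R_th/(R_th + R_L) ≤ 0.0950, so R_th ≤ R_L · ε/(1−ε) = 330 kΩ × 0.0950/0.9050 = 34.6 kΩ.

R_th ≤ 34.6 kΩ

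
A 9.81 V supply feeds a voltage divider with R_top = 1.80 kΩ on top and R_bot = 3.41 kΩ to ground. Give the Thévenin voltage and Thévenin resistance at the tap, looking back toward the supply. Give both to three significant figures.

V_th is the open-circuit tap voltage: 9.81 × 3.41/(1.80 + 3.41) = 6.42 V.
With the supply zeroed, R_top and R_bot appear in parallel from the tap: R_th = R_top‖R_bot = (1.80 × 3.41)/5.210 = 1.18 kΩ.

V_th = 6.42 V, R_th = 1.18 kΩ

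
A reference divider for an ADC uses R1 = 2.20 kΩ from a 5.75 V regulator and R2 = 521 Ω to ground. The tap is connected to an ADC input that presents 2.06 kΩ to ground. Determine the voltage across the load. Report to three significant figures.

The load sits in parallel with R2: R2‖R_L = (521 × 2060) / (521 + 2060) = 415.8 Ω.
V_out = 5.75 × 415.8 / (2200 + 415.8) = 5.75 × 415.8/2616 = 0.914 V.
(Unloaded it would have been 1.10 V.)

V_out ≈ 0.914 V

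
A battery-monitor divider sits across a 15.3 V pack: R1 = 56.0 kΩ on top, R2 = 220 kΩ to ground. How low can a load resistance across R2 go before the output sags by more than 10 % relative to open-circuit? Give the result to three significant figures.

Output resistance R_th = R1‖R2 = (56.0 × 220)/276.0 = 44.64 kΩ.
The fractional drop is R_th/(R_th + R_L); requiring this ≤ 0.100 gives R_L ≥ R_th(1/0.100 − 1) = 44.64 × 9.000 = 402 kΩ.

R_L(min) ≈ 402 kΩ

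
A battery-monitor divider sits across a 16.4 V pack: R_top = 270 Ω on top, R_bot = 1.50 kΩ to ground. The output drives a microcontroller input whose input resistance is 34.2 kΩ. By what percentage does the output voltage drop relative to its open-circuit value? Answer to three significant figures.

The divider's output (Thévenin) resistance is R_top‖R_bot = 228.8 Ω.
Fractional drop under load = R_th/(R_th + R_L) = 228.8 / (228.8 + 34200) = 0.006646.
So the output falls by 0.665 %.

0.665 %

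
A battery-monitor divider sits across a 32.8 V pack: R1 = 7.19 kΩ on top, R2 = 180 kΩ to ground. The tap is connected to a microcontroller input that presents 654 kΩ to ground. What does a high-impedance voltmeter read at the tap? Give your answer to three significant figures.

V_out ≈ 31.2 V

The load sits in parallel with R2: R2‖R_L = (180 × 654) / (180 + 654) = 141.2 kΩ.
V_out = 32.8 × 141.2 / (7.19 + 141.2) = 32.8 × 141.2/148.3 = 31.2 V.
(Unloaded it would have been 31.5 V.)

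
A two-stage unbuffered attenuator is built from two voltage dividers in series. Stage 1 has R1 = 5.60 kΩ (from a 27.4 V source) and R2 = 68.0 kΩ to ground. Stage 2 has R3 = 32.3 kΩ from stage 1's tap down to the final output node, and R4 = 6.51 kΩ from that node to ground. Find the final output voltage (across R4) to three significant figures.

V_out ≈ 3.75 V

Stage 2 presents R3+R4 = 38.81 kΩ as a load on stage 1's tap.
Stage 1's lower leg becomes R2‖(R3+R4) = 24.71 kΩ, so V_mid = 27.4 × 24.71/30.31 = 22.34 V.
Stage 2 is itself unloaded: V_out = V_mid × R4/(R3+R4) = 22.34 × 6.51/38.81 = 3.75 V.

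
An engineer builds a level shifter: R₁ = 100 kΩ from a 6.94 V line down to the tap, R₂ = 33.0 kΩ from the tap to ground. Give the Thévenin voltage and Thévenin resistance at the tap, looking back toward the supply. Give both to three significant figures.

V_th = 1.72 V, R_th = 24.8 kΩ

V_th is the open-circuit tap voltage: 6.94 × 33.0/(100 + 33.0) = 1.72 V.
With the supply zeroed, R₁ and R₂ appear in parallel from the tap: R_th = R₁‖R₂ = (100 × 33.0)/133.0 = 24.8 kΩ.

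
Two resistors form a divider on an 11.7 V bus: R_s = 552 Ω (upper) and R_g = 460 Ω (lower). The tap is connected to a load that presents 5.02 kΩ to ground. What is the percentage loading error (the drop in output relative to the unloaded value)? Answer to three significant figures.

The divider's output (Thévenin) resistance is R_s‖R_g = 250.9 Ω.
Fractional drop under load = R_th/(R_th + R_L) = 250.9 / (250.9 + 5020) = 0.04760.
So the output falls by 4.76 %.

4.76 %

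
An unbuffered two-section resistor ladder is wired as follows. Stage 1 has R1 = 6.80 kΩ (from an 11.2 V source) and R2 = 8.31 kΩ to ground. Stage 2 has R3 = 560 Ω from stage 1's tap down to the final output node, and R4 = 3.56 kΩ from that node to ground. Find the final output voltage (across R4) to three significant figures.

Stage 2 presents R3+R4 = 4120 Ω as a load on stage 1's tap.
Stage 1's lower leg becomes R2‖(R3+R4) = 2754 Ω, so V_mid = 11.2 × 2754/9554 = 3.229 V.
Stage 2 is itself unloaded: V_out = V_mid × R4/(R3+R4) = 3.229 × 3560/4120 = 2.79 V.

V_out ≈ 2.79 V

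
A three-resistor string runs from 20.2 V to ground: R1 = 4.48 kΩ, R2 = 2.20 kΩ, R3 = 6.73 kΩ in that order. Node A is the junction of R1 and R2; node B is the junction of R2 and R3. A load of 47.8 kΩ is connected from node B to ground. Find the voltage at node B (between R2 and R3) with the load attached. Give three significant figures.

At node B, R3 is in parallel with the load: R3‖R_L = 5.899 kΩ.
Below node A the resistance is R2 + (R3‖R_L) = 8.099 kΩ, so V_A = 20.2 × 8.099/12.58 = 13.01 V.
Then V_B = V_A × (R3‖R_L)/(R2 + R3‖R_L) = 13.01 × 5.899/8.099 = 9.47 V.

V ≈ 9.47 V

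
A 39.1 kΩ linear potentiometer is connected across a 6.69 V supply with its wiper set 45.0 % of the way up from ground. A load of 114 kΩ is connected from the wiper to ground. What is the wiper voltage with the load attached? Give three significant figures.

The wiper splits the pot into (1−α)R = 21.50 kΩ above and αR = 17.59 kΩ below.
Lower section ‖ load = 15.24 kΩ.
V_wiper = 6.69 × 15.24/(21.50 + 15.24) = 2.77 V.

V ≈ 2.77 V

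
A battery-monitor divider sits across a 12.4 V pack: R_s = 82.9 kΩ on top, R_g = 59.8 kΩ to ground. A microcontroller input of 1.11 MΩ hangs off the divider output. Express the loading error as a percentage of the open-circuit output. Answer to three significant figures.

3.03 %

The divider's output (Thévenin) resistance is R_s‖R_g = 34.74 kΩ.
Fractional drop under load = R_th/(R_th + R_L) = 34.74 / (34.74 + 1110) = 0.03035.
So the output falls by 3.03 %.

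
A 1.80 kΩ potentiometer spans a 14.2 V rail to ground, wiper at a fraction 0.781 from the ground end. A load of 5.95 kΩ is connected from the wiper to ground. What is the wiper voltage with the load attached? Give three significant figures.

The wiper splits the pot into (1−α)R = 394.2 Ω above and αR = 1406 Ω below.
Lower section ‖ load = 1137 Ω.
V_wiper = 14.2 × 1137/(394.2 + 1137) = 10.5 V.

V ≈ 10.5 V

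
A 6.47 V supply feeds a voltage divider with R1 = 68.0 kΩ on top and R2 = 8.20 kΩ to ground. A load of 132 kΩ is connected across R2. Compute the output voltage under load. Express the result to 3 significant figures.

The load sits in parallel with R2: R2‖R_L = (8.20 × 132) / (8.20 + 132) = 7.720 kΩ.
V_out = 6.47 × 7.720 / (68.0 + 7.720) = 6.47 × 7.720/75.72 = 0.660 V.

V_out ≈ 0.660 V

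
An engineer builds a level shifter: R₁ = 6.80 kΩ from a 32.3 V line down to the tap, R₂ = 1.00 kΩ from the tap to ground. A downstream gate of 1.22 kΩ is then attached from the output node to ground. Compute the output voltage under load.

The load sits in parallel with R₂: R₂‖R_L = (1.00 × 1.22) / (1.00 + 1.22) = 0.5495 kΩ.
V_out = 32.3 × 0.5495 / (6.80 + 0.5495) = 32.3 × 0.5495/7.350 = 2.42 V.

V_out ≈ 2.42 V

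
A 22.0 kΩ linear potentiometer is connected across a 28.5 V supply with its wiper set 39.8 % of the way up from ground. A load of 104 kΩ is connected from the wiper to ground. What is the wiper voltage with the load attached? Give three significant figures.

The wiper splits the pot into (1−α)R = 13.24 kΩ above and αR = 8.756 kΩ below.
Lower section ‖ load = 8.076 kΩ.
V_wiper = 28.5 × 8.076/(13.24 + 8.076) = 10.8 V.

V ≈ 10.8 V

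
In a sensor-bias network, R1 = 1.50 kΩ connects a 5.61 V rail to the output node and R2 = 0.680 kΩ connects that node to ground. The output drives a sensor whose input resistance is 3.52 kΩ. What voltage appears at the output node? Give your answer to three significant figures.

V_out ≈ 1.54 V

The load sits in parallel with R2: R2‖R_L = (680 × 3520) / (680 + 3520) = 569.9 Ω.
V_out = 5.61 × 569.9 / (1500 + 569.9) = 5.61 × 569.9/2070 = 1.54 V.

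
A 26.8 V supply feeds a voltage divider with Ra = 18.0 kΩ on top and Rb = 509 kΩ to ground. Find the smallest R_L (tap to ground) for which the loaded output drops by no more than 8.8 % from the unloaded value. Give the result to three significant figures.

R_L(min) ≈ 180 kΩ

Output resistance R_th = Ra‖Rb = (18.0 × 509)/527.0 = 17.39 kΩ.
The fractional drop is R_th/(R_th + R_L); requiring this ≤ 0.0880 gives R_L ≥ R_th(1/0.0880 − 1) = 17.39 × 10.36 = 180 kΩ.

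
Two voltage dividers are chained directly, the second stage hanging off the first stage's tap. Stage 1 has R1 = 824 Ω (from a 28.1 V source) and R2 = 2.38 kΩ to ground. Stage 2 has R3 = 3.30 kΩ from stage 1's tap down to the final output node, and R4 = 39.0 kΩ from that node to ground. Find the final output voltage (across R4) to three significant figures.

Stage 2 presents R3+R4 = 42300 Ω as a load on stage 1's tap.
Stage 1's lower leg becomes R2‖(R3+R4) = 2253 Ω, so V_mid = 28.1 × 2253/3077 = 20.58 V.
Stage 2 is itself unloaded: V_out = V_mid × R4/(R3+R4) = 20.58 × 39000/42300 = 19.0 V.

V_out ≈ 19.0 V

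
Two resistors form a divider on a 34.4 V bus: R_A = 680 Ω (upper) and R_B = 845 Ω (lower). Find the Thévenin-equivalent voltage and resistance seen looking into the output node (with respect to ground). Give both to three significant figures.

V_th = 19.1 V, R_th = 377 Ω

V_th is the open-circuit tap voltage: 34.4 × 845/(680 + 845) = 19.1 V.
With the supply zeroed, R_A and R_B appear in parallel from the tap: R_th = R_A‖R_B = (680 × 845)/1525 = 377 Ω.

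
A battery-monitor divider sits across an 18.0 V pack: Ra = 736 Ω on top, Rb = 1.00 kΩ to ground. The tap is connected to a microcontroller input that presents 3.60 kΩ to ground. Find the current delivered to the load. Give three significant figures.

I_L ≈ 2.58 mA

Rb‖R_L = 782.6 Ω; V_out = 18.0 × 782.6/1519 = 9.276 V.
I_L = V_out / R_L = 9.276 / 3.60 kΩ = 2.58 mA.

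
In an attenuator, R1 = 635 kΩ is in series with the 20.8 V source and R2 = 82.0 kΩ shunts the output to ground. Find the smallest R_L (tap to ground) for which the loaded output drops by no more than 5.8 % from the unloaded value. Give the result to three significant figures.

Output resistance R_th = R1‖R2 = (635 × 82.0)/717.0 = 72.62 kΩ.
The fractional drop is R_th/(R_th + R_L); requiring this ≤ 0.0580 gives R_L ≥ R_th(1/0.0580 − 1) = 72.62 × 16.24 = 1.18 MΩ.

R_L(min) ≈ 1.18 MΩ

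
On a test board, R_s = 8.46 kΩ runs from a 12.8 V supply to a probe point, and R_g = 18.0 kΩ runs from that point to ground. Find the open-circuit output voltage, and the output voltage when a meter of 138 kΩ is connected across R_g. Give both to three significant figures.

Unloaded: 8.71 V; loaded: 8.36 V

Open-circuit: V = 12.8 × 18.0/(8.46 + 18.0) = 8.71 V.
With the load, R_g becomes R_g‖R_L = 15.92 kΩ, so V = 12.8 × 15.92/24.38 = 8.36 V.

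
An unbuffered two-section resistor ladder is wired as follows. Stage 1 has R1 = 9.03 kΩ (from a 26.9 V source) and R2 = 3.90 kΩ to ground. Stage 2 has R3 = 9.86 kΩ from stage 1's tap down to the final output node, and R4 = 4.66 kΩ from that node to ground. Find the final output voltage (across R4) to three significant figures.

Stage 2 presents R3+R4 = 14.52 kΩ as a load on stage 1's tap.
Stage 1's lower leg becomes R2‖(R3+R4) = 3.074 kΩ, so V_mid = 26.9 × 3.074/12.10 = 6.832 V.
Stage 2 is itself unloaded: V_out = V_mid × R4/(R3+R4) = 6.832 × 4.66/14.52 = 2.19 V.

V_out ≈ 2.19 V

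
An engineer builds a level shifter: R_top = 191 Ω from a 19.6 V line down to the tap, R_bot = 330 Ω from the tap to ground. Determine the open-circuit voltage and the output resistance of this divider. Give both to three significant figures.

V_th is the open-circuit tap voltage: 19.6 × 330/(191 + 330) = 12.4 V.
With the supply zeroed, R_top and R_bot appear in parallel from the tap: R_th = R_top‖R_bot = (191 × 330)/521.0 = 121 Ω.

V_th = 12.4 V, R_th = 121 Ω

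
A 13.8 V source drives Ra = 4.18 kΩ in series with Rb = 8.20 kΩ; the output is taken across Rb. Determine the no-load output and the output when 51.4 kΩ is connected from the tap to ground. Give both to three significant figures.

Open-circuit: V = 13.8 × 8.20/(4.18 + 8.20) = 9.14 V.
With the load, Rb becomes Rb‖R_L = 7.072 kΩ, so V = 13.8 × 7.072/11.25 = 8.67 V.

Unloaded: 9.14 V; loaded: 8.67 V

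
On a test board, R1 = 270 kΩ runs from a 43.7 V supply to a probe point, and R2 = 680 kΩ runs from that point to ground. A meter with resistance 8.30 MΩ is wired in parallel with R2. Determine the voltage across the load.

The load sits in parallel with R2: R2‖R_L = (680 × 8300) / (680 + 8300) = 628.5 kΩ.
V_out = 43.7 × 628.5 / (270 + 628.5) = 43.7 × 628.5/898.5 = 30.6 V.

V_out ≈ 30.6 V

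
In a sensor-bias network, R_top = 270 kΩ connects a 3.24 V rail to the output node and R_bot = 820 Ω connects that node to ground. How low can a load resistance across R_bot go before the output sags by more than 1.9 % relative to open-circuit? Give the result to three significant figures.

R_L(min) ≈ 42.2 kΩ

Output resistance R_th = R_top‖R_bot = (270000 × 820)/270800 = 817.5 Ω.
The fractional drop is R_th/(R_th + R_L); requiring this ≤ 0.0190 gives R_L ≥ R_th(1/0.0190 − 1) = 817.5 × 51.63 = 42.2 kΩ.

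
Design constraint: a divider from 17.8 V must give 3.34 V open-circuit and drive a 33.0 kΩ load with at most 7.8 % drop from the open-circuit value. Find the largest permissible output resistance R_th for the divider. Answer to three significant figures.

R_th ≤ 2.79 kΩ

Loading drop = R_th/(R_th + R_L) ≤ 0.0780, so R_th ≤ R_L · ε/(1−ε) = 33.0 kΩ × 0.0780/0.9220 = 2.79 kΩ.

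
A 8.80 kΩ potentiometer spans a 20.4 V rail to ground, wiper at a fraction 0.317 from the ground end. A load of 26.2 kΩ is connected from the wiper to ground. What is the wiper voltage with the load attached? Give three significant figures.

V ≈ 6.03 V

The wiper splits the pot into (1−α)R = 6.010 kΩ above and αR = 2.790 kΩ below.
Lower section ‖ load = 2.521 kΩ.
V_wiper = 20.4 × 2.521/(6.010 + 2.521) = 6.03 V.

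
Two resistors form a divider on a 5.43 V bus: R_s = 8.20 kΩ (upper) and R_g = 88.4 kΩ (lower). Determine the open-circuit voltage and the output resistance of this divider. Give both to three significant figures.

V_th = 4.97 V, R_th = 7.50 kΩ

V_th is the open-circuit tap voltage: 5.43 × 88.4/(8.20 + 88.4) = 4.97 V.
With the supply zeroed, R_s and R_g appear in parallel from the tap: R_th = R_s‖R_g = (8.20 × 88.4)/96.60 = 7.50 kΩ.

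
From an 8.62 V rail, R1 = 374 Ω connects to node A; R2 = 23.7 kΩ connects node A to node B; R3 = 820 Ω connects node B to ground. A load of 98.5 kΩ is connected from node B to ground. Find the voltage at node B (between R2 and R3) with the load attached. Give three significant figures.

V ≈ 0.282 V

At node B, R3 is in parallel with the load: R3‖R_L = 813.2 Ω.
Below node A the resistance is R2 + (R3‖R_L) = 24510 Ω, so V_A = 8.62 × 24510/24890 = 8.490 V.
Then V_B = V_A × (R3‖R_L)/(R2 + R3‖R_L) = 8.490 × 813.2/24510 = 0.282 V.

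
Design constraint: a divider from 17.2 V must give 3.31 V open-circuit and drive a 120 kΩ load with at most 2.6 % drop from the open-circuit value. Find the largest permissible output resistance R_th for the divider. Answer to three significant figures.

R_th ≤ 3.20 kΩ

Loading drop = R_th/(R_th + R_L) ≤ 0.0260, so R_th ≤ R_L · ε/(1−ε) = 120 kΩ × 0.0260/0.9740 = 3.20 kΩ.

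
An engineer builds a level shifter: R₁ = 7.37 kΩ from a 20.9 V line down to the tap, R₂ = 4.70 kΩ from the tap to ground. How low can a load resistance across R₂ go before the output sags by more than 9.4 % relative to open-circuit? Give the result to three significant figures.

R_L(min) ≈ 27.7 kΩ

Output resistance R_th = R₁‖R₂ = (7.37 × 4.70)/12.07 = 2.870 kΩ.
The fractional drop is R_th/(R_th + R_L); requiring this ≤ 0.0940 gives R_L ≥ R_th(1/0.0940 − 1) = 2.870 × 9.638 = 27.7 kΩ.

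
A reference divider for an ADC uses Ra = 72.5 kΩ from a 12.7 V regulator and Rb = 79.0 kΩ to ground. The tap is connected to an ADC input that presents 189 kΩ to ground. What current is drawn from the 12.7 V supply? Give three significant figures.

Rb‖R_L = 55.71 kΩ, so the source sees Ra + Rb‖R_L = 128.2 kΩ.
I = 12.7 V / 128.2 kΩ = 0.0991 mA.

I ≈ 0.0991 mA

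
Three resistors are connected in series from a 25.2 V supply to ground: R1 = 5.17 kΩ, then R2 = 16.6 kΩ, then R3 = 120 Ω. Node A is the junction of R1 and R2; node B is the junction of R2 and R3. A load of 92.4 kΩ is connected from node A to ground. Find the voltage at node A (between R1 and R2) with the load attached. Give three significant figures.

Below node A the series string R2+R3 = 16720 Ω sits in parallel with the 92400 Ω load: 14160 Ω.
V_A = 25.2 × 14160/(5170 + 14160) = 18.5 V.

V ≈ 18.5 V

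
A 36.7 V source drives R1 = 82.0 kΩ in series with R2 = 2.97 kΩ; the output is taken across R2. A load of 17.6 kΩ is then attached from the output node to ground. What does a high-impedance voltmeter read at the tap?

V_out ≈ 1.10 V

The load sits in parallel with R2: R2‖R_L = (2.97 × 17.6) / (2.97 + 17.6) = 2.541 kΩ.
V_out = 36.7 × 2.541 / (82.0 + 2.541) = 36.7 × 2.541/84.54 = 1.10 V.
(Unloaded it would have been 1.28 V.)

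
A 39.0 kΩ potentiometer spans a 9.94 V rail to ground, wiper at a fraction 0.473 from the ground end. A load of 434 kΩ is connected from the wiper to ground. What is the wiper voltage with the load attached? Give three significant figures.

V ≈ 4.60 V

The wiper splits the pot into (1−α)R = 20.55 kΩ above and αR = 18.45 kΩ below.
Lower section ‖ load = 17.69 kΩ.
V_wiper = 9.94 × 17.69/(20.55 + 17.69) = 4.60 V.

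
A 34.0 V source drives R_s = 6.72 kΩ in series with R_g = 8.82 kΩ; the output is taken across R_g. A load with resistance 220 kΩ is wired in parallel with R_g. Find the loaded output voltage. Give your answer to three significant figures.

V_out ≈ 19.0 V

The load sits in parallel with R_g: R_g‖R_L = (8.82 × 220) / (8.82 + 220) = 8.480 kΩ.
V_out = 34.0 × 8.480 / (6.72 + 8.480) = 34.0 × 8.480/15.20 = 19.0 V.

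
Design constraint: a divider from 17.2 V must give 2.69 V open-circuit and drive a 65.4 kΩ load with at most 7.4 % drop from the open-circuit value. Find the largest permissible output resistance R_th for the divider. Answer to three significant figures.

Loading drop = R_th/(R_th + R_L) ≤ 0.0740, so R_th ≤ R_L · ε/(1−ε) = 65.4 kΩ × 0.0740/0.9260 = 5.23 kΩ.

R_th ≤ 5.23 kΩ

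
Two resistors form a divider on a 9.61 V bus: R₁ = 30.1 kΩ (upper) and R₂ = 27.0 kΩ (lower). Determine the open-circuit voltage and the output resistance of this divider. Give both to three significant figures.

V_th is the open-circuit tap voltage: 9.61 × 27.0/(30.1 + 27.0) = 4.54 V.
With the supply zeroed, R₁ and R₂ appear in parallel from the tap: R_th = R₁‖R₂ = (30.1 × 27.0)/57.10 = 14.2 kΩ.

V_th = 4.54 V, R_th = 14.2 kΩ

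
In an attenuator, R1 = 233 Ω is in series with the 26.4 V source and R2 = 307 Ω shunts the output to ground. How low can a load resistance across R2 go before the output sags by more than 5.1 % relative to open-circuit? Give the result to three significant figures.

Output resistance R_th = R1‖R2 = (233 × 307)/540.0 = 132.5 Ω.
The fractional drop is R_th/(R_th + R_L); requiring this ≤ 0.0510 gives R_L ≥ R_th(1/0.0510 − 1) = 132.5 × 18.61 = 2.46 kΩ.

R_L(min) ≈ 2.46 kΩ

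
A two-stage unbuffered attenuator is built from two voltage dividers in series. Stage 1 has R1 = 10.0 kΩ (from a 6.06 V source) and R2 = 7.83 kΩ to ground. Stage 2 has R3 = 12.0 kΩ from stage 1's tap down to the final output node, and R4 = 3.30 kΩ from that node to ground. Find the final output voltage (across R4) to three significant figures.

Stage 2 presents R3+R4 = 15.30 kΩ as a load on stage 1's tap.
Stage 1's lower leg becomes R2‖(R3+R4) = 5.179 kΩ, so V_mid = 6.06 × 5.179/15.18 = 2.068 V.
Stage 2 is itself unloaded: V_out = V_mid × R4/(R3+R4) = 2.068 × 3.30/15.30 = 0.446 V.

V_out ≈ 0.446 V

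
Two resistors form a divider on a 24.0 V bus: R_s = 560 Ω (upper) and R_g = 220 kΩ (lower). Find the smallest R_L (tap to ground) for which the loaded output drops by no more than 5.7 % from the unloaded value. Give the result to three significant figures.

R_L(min) ≈ 9.24 kΩ

Output resistance R_th = R_s‖R_g = (560 × 220000)/220600 = 558.6 Ω.
The fractional drop is R_th/(R_th + R_L); requiring this ≤ 0.0570 gives R_L ≥ R_th(1/0.0570 − 1) = 558.6 × 16.54 = 9.24 kΩ.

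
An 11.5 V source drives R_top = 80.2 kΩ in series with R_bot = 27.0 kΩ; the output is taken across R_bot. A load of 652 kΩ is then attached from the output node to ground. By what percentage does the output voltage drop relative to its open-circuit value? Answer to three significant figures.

The divider's output (Thévenin) resistance is R_top‖R_bot = 20.20 kΩ.
Fractional drop under load = R_th/(R_th + R_L) = 20.20 / (20.20 + 652) = 0.03005.
So the output falls by 3.01 %.

3.01 %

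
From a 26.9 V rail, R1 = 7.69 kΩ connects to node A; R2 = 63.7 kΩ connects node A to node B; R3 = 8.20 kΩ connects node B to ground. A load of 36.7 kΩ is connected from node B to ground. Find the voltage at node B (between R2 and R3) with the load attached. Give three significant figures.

At node B, R3 is in parallel with the load: R3‖R_L = 6.702 kΩ.
Below node A the resistance is R2 + (R3‖R_L) = 70.40 kΩ, so V_A = 26.9 × 70.40/78.09 = 24.25 V.
Then V_B = V_A × (R3‖R_L)/(R2 + R3‖R_L) = 24.25 × 6.702/70.40 = 2.31 V.

V ≈ 2.31 V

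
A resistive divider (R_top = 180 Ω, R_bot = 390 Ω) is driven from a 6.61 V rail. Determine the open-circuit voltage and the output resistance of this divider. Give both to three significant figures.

V_th = 4.52 V, R_th = 123 Ω

V_th is the open-circuit tap voltage: 6.61 × 390/(180 + 390) = 4.52 V.
With the supply zeroed, R_top and R_bot appear in parallel from the tap: R_th = R_top‖R_bot = (180 × 390)/570.0 = 123 Ω.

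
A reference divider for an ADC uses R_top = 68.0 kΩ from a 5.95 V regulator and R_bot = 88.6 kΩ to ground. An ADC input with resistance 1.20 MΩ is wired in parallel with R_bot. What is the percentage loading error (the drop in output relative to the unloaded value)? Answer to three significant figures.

3.11 %

The divider's output (Thévenin) resistance is R_top‖R_bot = 38.47 kΩ.
Fractional drop under load = R_th/(R_th + R_L) = 38.47 / (38.47 + 1200) = 0.03106.
So the output falls by 3.11 %.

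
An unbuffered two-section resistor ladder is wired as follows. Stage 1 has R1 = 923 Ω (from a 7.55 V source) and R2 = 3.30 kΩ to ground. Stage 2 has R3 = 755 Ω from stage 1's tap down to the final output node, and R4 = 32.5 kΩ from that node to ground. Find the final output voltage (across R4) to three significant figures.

V_out ≈ 5.64 V

Stage 2 presents R3+R4 = 33260 Ω as a load on stage 1's tap.
Stage 1's lower leg becomes R2‖(R3+R4) = 3002 Ω, so V_mid = 7.55 × 3002/3925 = 5.775 V.
Stage 2 is itself unloaded: V_out = V_mid × R4/(R3+R4) = 5.775 × 32500/33260 = 5.64 V.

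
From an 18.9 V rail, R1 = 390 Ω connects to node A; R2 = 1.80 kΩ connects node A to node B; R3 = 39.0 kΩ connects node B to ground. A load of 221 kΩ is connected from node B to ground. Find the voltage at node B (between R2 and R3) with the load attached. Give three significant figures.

V ≈ 17.7 V

At node B, R3 is in parallel with the load: R3‖R_L = 33150 Ω.
Below node A the resistance is R2 + (R3‖R_L) = 34950 Ω, so V_A = 18.9 × 34950/35340 = 18.69 V.
Then V_B = V_A × (R3‖R_L)/(R2 + R3‖R_L) = 18.69 × 33150/34950 = 17.7 V.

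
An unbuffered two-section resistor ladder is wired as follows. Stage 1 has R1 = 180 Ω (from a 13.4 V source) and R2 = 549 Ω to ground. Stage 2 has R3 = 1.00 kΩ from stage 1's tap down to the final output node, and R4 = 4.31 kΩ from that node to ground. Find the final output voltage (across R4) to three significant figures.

V_out ≈ 7.99 V

Stage 2 presents R3+R4 = 5310 Ω as a load on stage 1's tap.
Stage 1's lower leg becomes R2‖(R3+R4) = 497.6 Ω, so V_mid = 13.4 × 497.6/677.6 = 9.840 V.
Stage 2 is itself unloaded: V_out = V_mid × R4/(R3+R4) = 9.840 × 4310/5310 = 7.99 V.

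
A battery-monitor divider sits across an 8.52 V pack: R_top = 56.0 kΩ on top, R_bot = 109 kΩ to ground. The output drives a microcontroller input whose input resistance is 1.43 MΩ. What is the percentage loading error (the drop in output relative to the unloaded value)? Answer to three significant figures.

2.52 %

The divider's output (Thévenin) resistance is R_top‖R_bot = 36.99 kΩ.
Fractional drop under load = R_th/(R_th + R_L) = 36.99 / (36.99 + 1430) = 0.02522.
So the output falls by 2.52 %.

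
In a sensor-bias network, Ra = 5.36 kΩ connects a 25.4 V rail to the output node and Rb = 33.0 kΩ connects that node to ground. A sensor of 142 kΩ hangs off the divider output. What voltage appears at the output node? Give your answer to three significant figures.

The load sits in parallel with Rb: Rb‖R_L = (33.0 × 142) / (33.0 + 142) = 26.78 kΩ.
V_out = 25.4 × 26.78 / (5.36 + 26.78) = 25.4 × 26.78/32.14 = 21.2 V.
(Unloaded it would have been 21.9 V.)

V_out ≈ 21.2 V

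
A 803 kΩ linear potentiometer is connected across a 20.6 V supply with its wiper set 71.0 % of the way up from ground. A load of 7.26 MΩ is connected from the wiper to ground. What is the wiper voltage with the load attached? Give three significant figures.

V ≈ 14.3 V

The wiper splits the pot into (1−α)R = 232.9 kΩ above and αR = 570.1 kΩ below.
Lower section ‖ load = 528.6 kΩ.
V_wiper = 20.6 × 528.6/(232.9 + 528.6) = 14.3 V.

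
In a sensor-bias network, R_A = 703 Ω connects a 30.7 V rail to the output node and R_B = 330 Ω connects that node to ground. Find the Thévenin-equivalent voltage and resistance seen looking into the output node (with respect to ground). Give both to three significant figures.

V_th = 9.81 V, R_th = 225 Ω

V_th is the open-circuit tap voltage: 30.7 × 330/(703 + 330) = 9.81 V.
With the supply zeroed, R_A and R_B appear in parallel from the tap: R_th = R_A‖R_B = (703 × 330)/1033 = 225 Ω.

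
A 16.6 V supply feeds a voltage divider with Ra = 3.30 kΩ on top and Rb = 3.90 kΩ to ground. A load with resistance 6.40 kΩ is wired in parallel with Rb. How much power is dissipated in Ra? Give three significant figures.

Total resistance from the source is Ra + (Rb‖R_L) = 5.723 kΩ, so I = 16.6/5.723 kΩ = 2.900 mA.
P = I²·Ra = (2.900 mA)² × 3.30 kΩ = 27.8 mW.

P ≈ 27.8 mW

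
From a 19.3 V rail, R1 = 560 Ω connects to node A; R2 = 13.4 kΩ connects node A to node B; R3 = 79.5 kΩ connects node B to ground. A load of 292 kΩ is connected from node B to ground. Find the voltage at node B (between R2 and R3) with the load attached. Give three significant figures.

At node B, R3 is in parallel with the load: R3‖R_L = 62490 Ω.
Below node A the resistance is R2 + (R3‖R_L) = 75890 Ω, so V_A = 19.3 × 75890/76450 = 19.16 V.
Then V_B = V_A × (R3‖R_L)/(R2 + R3‖R_L) = 19.16 × 62490/75890 = 15.8 V.

V ≈ 15.8 V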